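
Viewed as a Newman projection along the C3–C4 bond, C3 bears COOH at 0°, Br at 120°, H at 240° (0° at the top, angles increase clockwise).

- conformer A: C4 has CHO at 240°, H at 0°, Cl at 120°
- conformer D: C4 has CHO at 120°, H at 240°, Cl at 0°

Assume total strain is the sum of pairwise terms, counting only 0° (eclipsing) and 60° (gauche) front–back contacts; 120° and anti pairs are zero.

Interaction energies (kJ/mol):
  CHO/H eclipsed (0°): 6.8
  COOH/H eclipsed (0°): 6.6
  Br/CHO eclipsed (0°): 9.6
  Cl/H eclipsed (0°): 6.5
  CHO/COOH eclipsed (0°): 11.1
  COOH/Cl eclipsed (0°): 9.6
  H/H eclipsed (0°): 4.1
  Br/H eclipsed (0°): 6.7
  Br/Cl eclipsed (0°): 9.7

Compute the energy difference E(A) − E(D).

A (eclipsed): COOH(0°)/H(0°) eclipsed 6.6; Br(120°)/Cl(120°) eclipsed 9.7; H(240°)/CHO(240°) eclipsed 6.8 → 23.1 kJ/mol.
D (eclipsed): COOH(0°)/Cl(0°) eclipsed 9.6; Br(120°)/CHO(120°) eclipsed 9.6; H(240°)/H(240°) eclipsed 4.1 → 23.3 kJ/mol.
E(A) − E(D) = 23.1 − 23.3 = -0.2 kJ/mol.

-0.2 kJ/mol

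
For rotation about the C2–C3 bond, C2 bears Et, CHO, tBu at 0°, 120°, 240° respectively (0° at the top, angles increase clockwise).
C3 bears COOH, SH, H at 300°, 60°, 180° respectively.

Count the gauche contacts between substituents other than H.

4

Non-H gauche pairs: Et(0°)/COOH(300°); Et(0°)/SH(60°); CHO(120°)/SH(60°); tBu(240°)/COOH(300°) — 4 interactions.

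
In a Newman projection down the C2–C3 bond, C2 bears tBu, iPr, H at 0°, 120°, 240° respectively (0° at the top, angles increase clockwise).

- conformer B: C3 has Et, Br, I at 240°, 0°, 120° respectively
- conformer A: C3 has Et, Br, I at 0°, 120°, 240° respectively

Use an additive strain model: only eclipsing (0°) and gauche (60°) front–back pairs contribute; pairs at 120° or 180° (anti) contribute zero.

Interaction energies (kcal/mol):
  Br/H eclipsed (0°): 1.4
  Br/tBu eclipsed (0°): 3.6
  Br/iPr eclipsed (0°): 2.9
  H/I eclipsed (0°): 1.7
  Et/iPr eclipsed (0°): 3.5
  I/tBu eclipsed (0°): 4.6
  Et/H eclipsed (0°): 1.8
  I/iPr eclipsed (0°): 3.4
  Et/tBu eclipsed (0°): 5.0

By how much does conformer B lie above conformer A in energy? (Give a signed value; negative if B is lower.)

-0.8 kcal/mol

B (eclipsed): tBu–Br eclipsed, iPr–I eclipsed, H–Et eclipsed; 3.6 + 3.4 + 1.8 = 8.8 kcal/mol.
A (eclipsed): tBu–Et eclipsed, iPr–Br eclipsed, H–I eclipsed; 5.0 + 2.9 + 1.7 = 9.6 kcal/mol.
E(B) − E(A) = 8.8 − 9.6 = -0.8 kcal/mol.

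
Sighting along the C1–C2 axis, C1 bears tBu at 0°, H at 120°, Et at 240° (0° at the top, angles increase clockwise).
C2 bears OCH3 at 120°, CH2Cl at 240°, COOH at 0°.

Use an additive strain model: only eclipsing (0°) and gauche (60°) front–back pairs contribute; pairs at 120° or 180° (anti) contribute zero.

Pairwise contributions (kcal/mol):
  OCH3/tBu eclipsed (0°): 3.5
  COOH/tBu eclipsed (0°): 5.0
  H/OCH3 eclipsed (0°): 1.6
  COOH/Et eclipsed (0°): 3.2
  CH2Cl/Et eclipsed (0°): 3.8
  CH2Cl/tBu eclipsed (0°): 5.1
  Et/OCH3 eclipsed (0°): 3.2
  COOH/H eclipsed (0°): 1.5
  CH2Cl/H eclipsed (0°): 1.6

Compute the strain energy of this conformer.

10.4 kcal/mol

This conformer (eclipsed): tBu–COOH eclipsed, H–OCH3 eclipsed, Et–CH2Cl eclipsed; 5.0 + 1.6 + 3.8 = 10.4 kcal/mol.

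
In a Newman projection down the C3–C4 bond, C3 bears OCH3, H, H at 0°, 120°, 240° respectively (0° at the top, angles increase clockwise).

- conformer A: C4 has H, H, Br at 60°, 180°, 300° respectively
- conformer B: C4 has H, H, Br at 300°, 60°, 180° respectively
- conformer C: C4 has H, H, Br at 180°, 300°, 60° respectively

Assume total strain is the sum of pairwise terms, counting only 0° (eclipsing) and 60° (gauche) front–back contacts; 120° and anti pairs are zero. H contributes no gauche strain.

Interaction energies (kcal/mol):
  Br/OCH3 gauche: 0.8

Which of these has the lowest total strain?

A (staggered): OCH3–Br gauche; 0.8 = 0.8 kcal/mol.
B (staggered): no non-H gauche contacts → 0.0 kcal/mol.
C (staggered): OCH3–Br gauche; 0.8 = 0.8 kcal/mol.
B has the lowest total (0.0 kcal/mol).

B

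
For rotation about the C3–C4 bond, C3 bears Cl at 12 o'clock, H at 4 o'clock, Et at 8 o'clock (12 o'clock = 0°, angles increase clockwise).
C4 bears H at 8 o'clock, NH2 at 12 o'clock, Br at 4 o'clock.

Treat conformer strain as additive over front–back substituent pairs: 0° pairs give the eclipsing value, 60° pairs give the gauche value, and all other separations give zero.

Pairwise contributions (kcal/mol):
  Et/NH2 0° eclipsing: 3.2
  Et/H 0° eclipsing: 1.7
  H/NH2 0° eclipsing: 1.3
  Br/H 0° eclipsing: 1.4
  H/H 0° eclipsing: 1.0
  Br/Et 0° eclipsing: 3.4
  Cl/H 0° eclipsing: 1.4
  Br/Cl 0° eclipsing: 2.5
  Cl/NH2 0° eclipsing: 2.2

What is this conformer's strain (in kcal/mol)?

This conformer (eclipsed): Cl–NH2 eclipsed, H–Br eclipsed, Et–H eclipsed; 2.2 + 1.4 + 1.7 = 5.3 kcal/mol.

5.3 kcal/mol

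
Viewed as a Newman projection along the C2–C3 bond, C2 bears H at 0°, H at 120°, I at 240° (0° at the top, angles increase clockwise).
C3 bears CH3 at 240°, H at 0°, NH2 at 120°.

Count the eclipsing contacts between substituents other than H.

1

Non-H eclipsing pairs: I(240°)/CH3(240°) — 1 interaction.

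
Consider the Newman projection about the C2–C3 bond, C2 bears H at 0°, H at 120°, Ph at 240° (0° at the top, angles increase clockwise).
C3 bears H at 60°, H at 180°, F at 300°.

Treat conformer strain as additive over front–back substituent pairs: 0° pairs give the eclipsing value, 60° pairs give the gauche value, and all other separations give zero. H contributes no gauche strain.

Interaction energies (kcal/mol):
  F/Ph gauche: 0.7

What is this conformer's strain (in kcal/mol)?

0.7 kcal/mol

This conformer (staggered): Ph(240°)/F(300°) gauche 0.7 → 0.7 kcal/mol.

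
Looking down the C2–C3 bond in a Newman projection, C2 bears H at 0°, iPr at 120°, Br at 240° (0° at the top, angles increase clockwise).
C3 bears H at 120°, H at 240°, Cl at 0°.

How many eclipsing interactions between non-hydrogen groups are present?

0

Every eclipsing pair involves H, so the count is 0.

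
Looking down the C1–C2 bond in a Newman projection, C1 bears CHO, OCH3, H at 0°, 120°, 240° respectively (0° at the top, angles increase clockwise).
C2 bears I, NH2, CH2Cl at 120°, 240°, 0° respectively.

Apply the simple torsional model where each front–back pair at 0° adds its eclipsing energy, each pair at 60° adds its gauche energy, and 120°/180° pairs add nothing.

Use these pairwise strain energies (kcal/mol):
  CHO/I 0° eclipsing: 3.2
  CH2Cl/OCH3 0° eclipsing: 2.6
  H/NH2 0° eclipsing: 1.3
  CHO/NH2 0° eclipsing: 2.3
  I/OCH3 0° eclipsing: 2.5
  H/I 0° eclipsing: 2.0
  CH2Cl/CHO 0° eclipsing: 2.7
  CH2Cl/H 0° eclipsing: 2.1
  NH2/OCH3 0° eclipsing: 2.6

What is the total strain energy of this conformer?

6.5 kcal/mol

This conformer (eclipsed): CHO–CH2Cl eclipsed, OCH3–I eclipsed, H–NH2 eclipsed; 2.7 + 2.5 + 1.3 = 6.5 kcal/mol.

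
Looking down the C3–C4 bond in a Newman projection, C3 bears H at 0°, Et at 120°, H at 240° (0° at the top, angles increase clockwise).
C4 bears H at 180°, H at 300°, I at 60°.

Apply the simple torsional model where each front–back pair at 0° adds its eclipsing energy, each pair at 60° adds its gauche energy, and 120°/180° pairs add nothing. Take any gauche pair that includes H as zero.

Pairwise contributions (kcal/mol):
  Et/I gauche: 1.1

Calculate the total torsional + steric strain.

1.1 kcal/mol

This conformer (staggered): Et–I gauche; 1.1 = 1.1 kcal/mol.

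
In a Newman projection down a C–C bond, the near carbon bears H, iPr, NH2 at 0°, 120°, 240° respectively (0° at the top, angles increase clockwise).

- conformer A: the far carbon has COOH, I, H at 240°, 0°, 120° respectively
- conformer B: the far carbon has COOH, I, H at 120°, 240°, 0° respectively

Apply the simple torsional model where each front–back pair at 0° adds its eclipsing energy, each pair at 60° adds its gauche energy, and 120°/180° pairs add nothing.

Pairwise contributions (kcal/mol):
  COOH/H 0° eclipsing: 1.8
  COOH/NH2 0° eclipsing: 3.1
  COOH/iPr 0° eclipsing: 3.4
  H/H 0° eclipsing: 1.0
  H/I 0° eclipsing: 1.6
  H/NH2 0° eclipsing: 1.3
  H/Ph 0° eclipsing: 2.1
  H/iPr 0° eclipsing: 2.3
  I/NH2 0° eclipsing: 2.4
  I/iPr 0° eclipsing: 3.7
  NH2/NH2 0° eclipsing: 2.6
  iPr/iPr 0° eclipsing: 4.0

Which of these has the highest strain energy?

A (eclipsed): H(0°)/I(0°) eclipsed 1.6; iPr(120°)/H(120°) eclipsed 2.3; NH2(240°)/COOH(240°) eclipsed 3.1 → 7.0 kcal/mol.
B (eclipsed): H(0°)/H(0°) eclipsed 1.0; iPr(120°)/COOH(120°) eclipsed 3.4; NH2(240°)/I(240°) eclipsed 2.4 → 6.8 kcal/mol.
A has the highest total (7.0 kcal/mol).

A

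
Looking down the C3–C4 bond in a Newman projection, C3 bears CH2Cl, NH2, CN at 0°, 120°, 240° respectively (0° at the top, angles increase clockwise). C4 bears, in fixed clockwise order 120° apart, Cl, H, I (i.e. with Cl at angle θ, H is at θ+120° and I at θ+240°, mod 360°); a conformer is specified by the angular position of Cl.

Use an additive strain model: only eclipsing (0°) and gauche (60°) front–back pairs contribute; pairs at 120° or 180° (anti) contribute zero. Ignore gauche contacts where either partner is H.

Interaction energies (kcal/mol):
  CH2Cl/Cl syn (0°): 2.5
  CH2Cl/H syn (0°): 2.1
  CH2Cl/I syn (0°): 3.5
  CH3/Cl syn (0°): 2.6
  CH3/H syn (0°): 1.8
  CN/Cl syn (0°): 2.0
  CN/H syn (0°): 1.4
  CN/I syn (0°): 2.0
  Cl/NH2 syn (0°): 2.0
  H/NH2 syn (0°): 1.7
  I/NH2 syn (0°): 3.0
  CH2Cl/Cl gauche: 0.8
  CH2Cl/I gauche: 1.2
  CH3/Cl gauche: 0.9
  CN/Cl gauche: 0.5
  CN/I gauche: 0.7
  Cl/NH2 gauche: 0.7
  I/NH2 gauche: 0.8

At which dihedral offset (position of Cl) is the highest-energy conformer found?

Cl at 0° (eclipsed): CH2Cl(0°)/Cl(0°) eclipsed 2.5; NH2(120°)/H(120°) eclipsed 1.7; CN(240°)/I(240°) eclipsed 2.0 → 6.2 kcal/mol.
Cl at 60° (staggered): CH2Cl(0°)/Cl(60°) gauche 0.8; CH2Cl(0°)/I(300°) gauche 1.2; NH2(120°)/Cl(60°) gauche 0.7; CN(240°)/I(300°) gauche 0.7 → 3.4 kcal/mol.
Cl at 120° (eclipsed): CH2Cl(0°)/I(0°) eclipsed 3.5; NH2(120°)/Cl(120°) eclipsed 2.0; CN(240°)/H(240°) eclipsed 1.4 → 6.9 kcal/mol.
Cl at 180° (staggered): CH2Cl(0°)/I(60°) gauche 1.2; NH2(120°)/Cl(180°) gauche 0.7; NH2(120°)/I(60°) gauche 0.8; CN(240°)/Cl(180°) gauche 0.5 → 3.2 kcal/mol.
Cl at 240° (eclipsed): CH2Cl(0°)/H(0°) eclipsed 2.1; NH2(120°)/I(120°) eclipsed 3.0; CN(240°)/Cl(240°) eclipsed 2.0 → 7.1 kcal/mol.
Cl at 300° (staggered): CH2Cl(0°)/Cl(300°) gauche 0.8; NH2(120°)/I(180°) gauche 0.8; CN(240°)/Cl(300°) gauche 0.5; CN(240°)/I(180°) gauche 0.7 → 2.8 kcal/mol.
The maximum (7.1 kcal/mol) occurs with Cl at 240°.

240°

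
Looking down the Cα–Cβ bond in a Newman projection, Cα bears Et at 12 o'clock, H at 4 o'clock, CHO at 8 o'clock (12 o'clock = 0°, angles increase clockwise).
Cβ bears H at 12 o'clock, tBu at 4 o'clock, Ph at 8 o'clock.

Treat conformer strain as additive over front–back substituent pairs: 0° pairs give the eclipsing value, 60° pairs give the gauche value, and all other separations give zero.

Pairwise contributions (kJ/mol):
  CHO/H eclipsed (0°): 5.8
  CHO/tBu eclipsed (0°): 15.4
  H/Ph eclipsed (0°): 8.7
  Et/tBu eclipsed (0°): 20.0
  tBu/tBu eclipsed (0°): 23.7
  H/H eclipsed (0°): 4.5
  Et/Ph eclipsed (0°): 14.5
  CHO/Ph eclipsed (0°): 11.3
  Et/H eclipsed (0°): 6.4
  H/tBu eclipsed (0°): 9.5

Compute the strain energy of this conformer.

This conformer (eclipsed): Et(0°)/H(0°) eclipsed 6.4; H(120°)/tBu(120°) eclipsed 9.5; CHO(240°)/Ph(240°) eclipsed 11.3 → 27.2 kJ/mol.

27.2 kJ/mol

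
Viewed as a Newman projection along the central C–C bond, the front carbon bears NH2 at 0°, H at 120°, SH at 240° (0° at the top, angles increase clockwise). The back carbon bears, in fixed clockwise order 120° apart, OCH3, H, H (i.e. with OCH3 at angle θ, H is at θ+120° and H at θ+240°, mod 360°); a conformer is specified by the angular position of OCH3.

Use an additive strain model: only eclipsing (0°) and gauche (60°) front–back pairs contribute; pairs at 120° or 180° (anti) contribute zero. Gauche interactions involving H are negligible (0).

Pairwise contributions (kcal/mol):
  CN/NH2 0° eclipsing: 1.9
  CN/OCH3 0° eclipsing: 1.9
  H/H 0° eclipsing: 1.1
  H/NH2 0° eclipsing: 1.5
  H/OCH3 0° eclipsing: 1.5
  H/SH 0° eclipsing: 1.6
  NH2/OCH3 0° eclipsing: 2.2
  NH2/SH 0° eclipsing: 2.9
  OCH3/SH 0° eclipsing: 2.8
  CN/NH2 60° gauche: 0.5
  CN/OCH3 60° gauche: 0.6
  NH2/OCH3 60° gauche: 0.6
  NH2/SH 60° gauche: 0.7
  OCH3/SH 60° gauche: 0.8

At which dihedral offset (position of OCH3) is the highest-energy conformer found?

OCH3 at 0° (eclipsed): NH2(0°)/OCH3(0°) eclipsed 2.2; H(120°)/H(120°) eclipsed 1.1; SH(240°)/H(240°) eclipsed 1.6 → 4.9 kcal/mol.
OCH3 at 60° (staggered): NH2(0°)/OCH3(60°) gauche 0.6 → 0.6 kcal/mol.
OCH3 at 120° (eclipsed): NH2(0°)/H(0°) eclipsed 1.5; H(120°)/OCH3(120°) eclipsed 1.5; SH(240°)/H(240°) eclipsed 1.6 → 4.6 kcal/mol.
OCH3 at 180° (staggered): SH(240°)/OCH3(180°) gauche 0.8 → 0.8 kcal/mol.
OCH3 at 240° (eclipsed): NH2(0°)/H(0°) eclipsed 1.5; H(120°)/H(120°) eclipsed 1.1; SH(240°)/OCH3(240°) eclipsed 2.8 → 5.4 kcal/mol.
OCH3 at 300° (staggered): NH2(0°)/OCH3(300°) gauche 0.6; SH(240°)/OCH3(300°) gauche 0.8 → 1.4 kcal/mol.
The maximum (5.4 kcal/mol) occurs with OCH3 at 240°.

240°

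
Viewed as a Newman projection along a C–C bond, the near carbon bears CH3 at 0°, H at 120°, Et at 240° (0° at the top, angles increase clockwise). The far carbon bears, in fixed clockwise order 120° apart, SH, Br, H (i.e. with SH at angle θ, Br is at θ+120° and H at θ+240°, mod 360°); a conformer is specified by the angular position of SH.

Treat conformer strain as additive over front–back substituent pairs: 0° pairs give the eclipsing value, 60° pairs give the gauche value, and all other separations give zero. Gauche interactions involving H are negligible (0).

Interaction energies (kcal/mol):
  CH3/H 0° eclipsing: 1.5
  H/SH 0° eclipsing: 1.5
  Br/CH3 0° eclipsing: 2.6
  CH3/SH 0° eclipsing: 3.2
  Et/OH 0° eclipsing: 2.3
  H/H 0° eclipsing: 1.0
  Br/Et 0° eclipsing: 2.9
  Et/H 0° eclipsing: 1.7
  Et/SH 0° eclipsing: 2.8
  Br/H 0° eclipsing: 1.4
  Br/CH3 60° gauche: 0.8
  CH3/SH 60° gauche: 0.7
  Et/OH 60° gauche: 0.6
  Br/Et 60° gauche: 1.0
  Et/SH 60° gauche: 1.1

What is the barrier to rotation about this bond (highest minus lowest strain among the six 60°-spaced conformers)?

SH at 0° (eclipsed): CH3(0°)/SH(0°) eclipsed 3.2; H(120°)/Br(120°) eclipsed 1.4; Et(240°)/H(240°) eclipsed 1.7 → 6.3 kcal/mol.
SH at 60° (staggered): CH3(0°)/SH(60°) gauche 0.7; Et(240°)/Br(180°) gauche 1.0 → 1.7 kcal/mol.
SH at 120° (eclipsed): CH3(0°)/H(0°) eclipsed 1.5; H(120°)/SH(120°) eclipsed 1.5; Et(240°)/Br(240°) eclipsed 2.9 → 5.9 kcal/mol.
SH at 180° (staggered): CH3(0°)/Br(300°) gauche 0.8; Et(240°)/SH(180°) gauche 1.1; Et(240°)/Br(300°) gauche 1.0 → 2.9 kcal/mol.
SH at 240° (eclipsed): CH3(0°)/Br(0°) eclipsed 2.6; H(120°)/H(120°) eclipsed 1.0; Et(240°)/SH(240°) eclipsed 2.8 → 6.4 kcal/mol.
SH at 300° (staggered): CH3(0°)/SH(300°) gauche 0.7; CH3(0°)/Br(60°) gauche 0.8; Et(240°)/SH(300°) gauche 1.1 → 2.6 kcal/mol.
Max at 240° (6.4 kcal/mol), min at 60° (1.7 kcal/mol); barrier = 4.7 kcal/mol.

4.7 kcal/mol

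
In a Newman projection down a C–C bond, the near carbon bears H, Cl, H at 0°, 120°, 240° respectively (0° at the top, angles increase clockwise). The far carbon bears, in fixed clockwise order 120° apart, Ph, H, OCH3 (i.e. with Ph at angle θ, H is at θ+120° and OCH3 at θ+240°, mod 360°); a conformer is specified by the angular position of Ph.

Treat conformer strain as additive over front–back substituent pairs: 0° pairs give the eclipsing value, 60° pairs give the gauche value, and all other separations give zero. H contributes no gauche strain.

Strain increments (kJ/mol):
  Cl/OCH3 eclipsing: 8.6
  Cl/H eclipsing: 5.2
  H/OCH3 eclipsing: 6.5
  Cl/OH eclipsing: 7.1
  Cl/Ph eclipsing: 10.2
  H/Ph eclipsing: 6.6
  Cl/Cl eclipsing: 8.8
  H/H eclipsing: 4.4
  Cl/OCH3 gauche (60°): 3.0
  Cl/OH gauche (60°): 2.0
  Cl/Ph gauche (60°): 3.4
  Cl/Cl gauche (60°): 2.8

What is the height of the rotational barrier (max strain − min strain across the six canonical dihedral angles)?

18.1 kJ/mol

Ph at 0° (eclipsed): H(0°)/Ph(0°) eclipsed 6.6; Cl(120°)/H(120°) eclipsed 5.2; H(240°)/OCH3(240°) eclipsed 6.5 → 18.3 kJ/mol.
Ph at 60° (staggered): Cl(120°)/Ph(60°) gauche 3.4 → 3.4 kJ/mol.
Ph at 120° (eclipsed): H(0°)/OCH3(0°) eclipsed 6.5; Cl(120°)/Ph(120°) eclipsed 10.2; H(240°)/H(240°) eclipsed 4.4 → 21.1 kJ/mol.
Ph at 180° (staggered): Cl(120°)/Ph(180°) gauche 3.4; Cl(120°)/OCH3(60°) gauche 3.0 → 6.4 kJ/mol.
Ph at 240° (eclipsed): H(0°)/H(0°) eclipsed 4.4; Cl(120°)/OCH3(120°) eclipsed 8.6; H(240°)/Ph(240°) eclipsed 6.6 → 19.6 kJ/mol.
Ph at 300° (staggered): Cl(120°)/OCH3(180°) gauche 3.0 → 3.0 kJ/mol.
Max at 120° (21.1 kJ/mol), min at 300° (3.0 kJ/mol); barrier = 18.1 kJ/mol.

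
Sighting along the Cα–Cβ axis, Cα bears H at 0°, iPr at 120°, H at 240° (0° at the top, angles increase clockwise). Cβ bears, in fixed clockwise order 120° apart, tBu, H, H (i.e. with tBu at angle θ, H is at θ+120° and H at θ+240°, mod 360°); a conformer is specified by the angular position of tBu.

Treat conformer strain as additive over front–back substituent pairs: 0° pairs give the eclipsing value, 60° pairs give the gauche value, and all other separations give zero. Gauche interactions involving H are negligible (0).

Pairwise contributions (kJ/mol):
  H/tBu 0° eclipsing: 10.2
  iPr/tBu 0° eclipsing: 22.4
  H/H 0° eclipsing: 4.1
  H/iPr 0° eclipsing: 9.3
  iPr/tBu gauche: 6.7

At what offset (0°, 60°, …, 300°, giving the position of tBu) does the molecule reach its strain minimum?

tBu at 0° is eclipsed. H at 0° is eclipsed with tBu at 0° (10.2); iPr at 120° is eclipsed with H at 120° (9.3); H at 240° is eclipsed with H at 240° (4.1). Total 23.6 kJ/mol.
tBu at 60° is staggered. iPr at 120° is gauche with tBu at 60° (6.7). Total 6.7 kJ/mol.
tBu at 120° is eclipsed. H at 0° is eclipsed with H at 0° (4.1); iPr at 120° is eclipsed with tBu at 120° (22.4); H at 240° is eclipsed with H at 240° (4.1). Total 30.6 kJ/mol.
tBu at 180° is staggered. iPr at 120° is gauche with tBu at 180° (6.7). Total 6.7 kJ/mol.
tBu at 240° is eclipsed. H at 0° is eclipsed with H at 0° (4.1); iPr at 120° is eclipsed with H at 120° (9.3); H at 240° is eclipsed with tBu at 240° (10.2). Total 23.6 kJ/mol.
tBu at 300° (staggered): no non-H gauche contacts → 0.0 kJ/mol.
The minimum (0.0 kJ/mol) occurs with tBu at 300°.

300°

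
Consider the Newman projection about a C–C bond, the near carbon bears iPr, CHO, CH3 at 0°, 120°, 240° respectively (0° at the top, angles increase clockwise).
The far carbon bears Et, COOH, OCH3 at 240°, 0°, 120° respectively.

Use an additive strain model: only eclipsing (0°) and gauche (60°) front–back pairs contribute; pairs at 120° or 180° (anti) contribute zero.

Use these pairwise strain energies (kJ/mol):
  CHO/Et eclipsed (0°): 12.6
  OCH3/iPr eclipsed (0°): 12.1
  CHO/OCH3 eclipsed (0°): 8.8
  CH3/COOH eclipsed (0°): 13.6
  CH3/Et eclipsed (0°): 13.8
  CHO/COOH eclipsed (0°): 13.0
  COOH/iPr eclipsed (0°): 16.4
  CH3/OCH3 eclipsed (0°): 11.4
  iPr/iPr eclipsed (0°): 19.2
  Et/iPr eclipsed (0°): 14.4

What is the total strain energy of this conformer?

This conformer (eclipsed): iPr(0°)/COOH(0°) eclipsed 16.4; CHO(120°)/OCH3(120°) eclipsed 8.8; CH3(240°)/Et(240°) eclipsed 13.8 → 39.0 kJ/mol.

39.0 kJ/mol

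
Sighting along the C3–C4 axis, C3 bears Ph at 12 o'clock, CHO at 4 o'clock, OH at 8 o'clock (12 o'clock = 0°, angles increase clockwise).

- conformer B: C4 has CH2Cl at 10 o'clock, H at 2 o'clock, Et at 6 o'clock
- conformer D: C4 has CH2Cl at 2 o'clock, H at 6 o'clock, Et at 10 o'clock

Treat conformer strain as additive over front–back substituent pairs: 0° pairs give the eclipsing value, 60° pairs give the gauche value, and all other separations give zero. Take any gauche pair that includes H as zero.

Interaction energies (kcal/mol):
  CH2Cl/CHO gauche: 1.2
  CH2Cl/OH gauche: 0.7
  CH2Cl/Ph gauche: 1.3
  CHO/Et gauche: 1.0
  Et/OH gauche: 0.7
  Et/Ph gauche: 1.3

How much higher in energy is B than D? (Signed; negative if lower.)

B (staggered): Ph(0°)/CH2Cl(300°) gauche 1.3; CHO(120°)/Et(180°) gauche 1.0; OH(240°)/CH2Cl(300°) gauche 0.7; OH(240°)/Et(180°) gauche 0.7 → 3.7 kcal/mol.
D (staggered): Ph(0°)/CH2Cl(60°) gauche 1.3; Ph(0°)/Et(300°) gauche 1.3; CHO(120°)/CH2Cl(60°) gauche 1.2; OH(240°)/Et(300°) gauche 0.7 → 4.5 kcal/mol.
E(B) − E(D) = 3.7 − 4.5 = -0.8 kcal/mol.

-0.8 kcal/mol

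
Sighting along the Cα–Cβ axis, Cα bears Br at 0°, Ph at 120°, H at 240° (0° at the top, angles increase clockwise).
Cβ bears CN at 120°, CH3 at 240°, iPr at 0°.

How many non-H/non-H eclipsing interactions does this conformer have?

Non-H eclipsing pairs: Br(0°)/iPr(0°); Ph(120°)/CN(120°) — 2 interactions.

2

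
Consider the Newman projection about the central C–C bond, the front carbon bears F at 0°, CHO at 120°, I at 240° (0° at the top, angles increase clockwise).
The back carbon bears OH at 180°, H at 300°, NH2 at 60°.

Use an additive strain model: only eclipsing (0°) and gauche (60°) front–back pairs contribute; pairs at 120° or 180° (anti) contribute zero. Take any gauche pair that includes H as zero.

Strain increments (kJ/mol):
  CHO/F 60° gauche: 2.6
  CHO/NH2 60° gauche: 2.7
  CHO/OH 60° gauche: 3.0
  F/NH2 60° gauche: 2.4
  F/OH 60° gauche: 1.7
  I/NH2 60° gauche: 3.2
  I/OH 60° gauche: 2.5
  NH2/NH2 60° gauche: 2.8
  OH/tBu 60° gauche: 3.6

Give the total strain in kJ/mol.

10.6 kJ/mol

This conformer (staggered): F(0°)/NH2(60°) gauche 2.4; CHO(120°)/OH(180°) gauche 3.0; CHO(120°)/NH2(60°) gauche 2.7; I(240°)/OH(180°) gauche 2.5 → 10.6 kJ/mol.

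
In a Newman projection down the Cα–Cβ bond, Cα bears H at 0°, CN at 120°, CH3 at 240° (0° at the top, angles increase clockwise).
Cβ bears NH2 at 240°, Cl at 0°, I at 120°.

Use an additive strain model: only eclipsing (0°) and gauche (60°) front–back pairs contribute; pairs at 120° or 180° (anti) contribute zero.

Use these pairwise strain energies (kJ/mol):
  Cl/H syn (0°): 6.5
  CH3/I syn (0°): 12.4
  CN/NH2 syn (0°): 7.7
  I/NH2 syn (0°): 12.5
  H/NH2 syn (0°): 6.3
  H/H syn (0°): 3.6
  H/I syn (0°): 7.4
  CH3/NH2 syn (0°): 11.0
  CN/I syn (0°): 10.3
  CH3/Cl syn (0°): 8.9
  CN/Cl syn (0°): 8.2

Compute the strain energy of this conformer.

This conformer is eclipsed. H at 0° is eclipsed with Cl at 0° (6.5); CN at 120° is eclipsed with I at 120° (10.3); CH3 at 240° is eclipsed with NH2 at 240° (11.0). Total 27.8 kJ/mol.

27.8 kJ/mol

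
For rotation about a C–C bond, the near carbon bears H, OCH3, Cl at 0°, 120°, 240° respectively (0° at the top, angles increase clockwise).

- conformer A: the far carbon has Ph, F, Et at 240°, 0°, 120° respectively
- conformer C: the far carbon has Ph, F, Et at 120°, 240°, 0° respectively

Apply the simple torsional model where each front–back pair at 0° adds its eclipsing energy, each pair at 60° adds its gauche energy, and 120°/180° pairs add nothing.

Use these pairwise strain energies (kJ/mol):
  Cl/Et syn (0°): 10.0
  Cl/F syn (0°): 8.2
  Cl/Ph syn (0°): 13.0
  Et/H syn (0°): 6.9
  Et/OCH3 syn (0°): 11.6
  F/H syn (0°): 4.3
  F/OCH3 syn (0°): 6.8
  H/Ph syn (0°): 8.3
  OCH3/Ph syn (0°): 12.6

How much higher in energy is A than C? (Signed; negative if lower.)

A is eclipsed. H at 0° is eclipsed with F at 0° (4.3); OCH3 at 120° is eclipsed with Et at 120° (11.6); Cl at 240° is eclipsed with Ph at 240° (13.0). Total 28.9 kJ/mol.
C is eclipsed. H at 0° is eclipsed with Et at 0° (6.9); OCH3 at 120° is eclipsed with Ph at 120° (12.6); Cl at 240° is eclipsed with F at 240° (8.2). Total 27.7 kJ/mol.
E(A) − E(C) = 28.9 − 27.7 = +1.2 kJ/mol.

+1.2 kJ/mol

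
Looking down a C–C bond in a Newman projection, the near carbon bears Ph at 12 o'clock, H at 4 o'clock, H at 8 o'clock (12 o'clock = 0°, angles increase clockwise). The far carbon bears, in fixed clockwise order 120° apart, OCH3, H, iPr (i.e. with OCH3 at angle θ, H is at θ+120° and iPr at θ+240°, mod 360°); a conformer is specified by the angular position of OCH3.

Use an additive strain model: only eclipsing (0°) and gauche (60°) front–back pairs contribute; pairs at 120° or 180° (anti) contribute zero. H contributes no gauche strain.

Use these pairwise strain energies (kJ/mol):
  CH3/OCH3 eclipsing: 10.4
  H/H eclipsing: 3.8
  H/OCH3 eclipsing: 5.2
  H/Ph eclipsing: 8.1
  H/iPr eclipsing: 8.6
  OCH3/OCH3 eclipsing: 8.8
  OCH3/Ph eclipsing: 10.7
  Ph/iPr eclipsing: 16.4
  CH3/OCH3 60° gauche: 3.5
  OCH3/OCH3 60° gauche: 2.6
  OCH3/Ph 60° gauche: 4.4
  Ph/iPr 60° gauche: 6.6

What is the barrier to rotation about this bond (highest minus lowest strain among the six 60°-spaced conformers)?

21.0 kJ/mol

OCH3 at 0° (eclipsed): Ph(0°)/OCH3(0°) eclipsed 10.7; H(120°)/H(120°) eclipsed 3.8; H(240°)/iPr(240°) eclipsed 8.6 → 23.1 kJ/mol.
OCH3 at 60° (staggered): Ph(0°)/OCH3(60°) gauche 4.4; Ph(0°)/iPr(300°) gauche 6.6 → 11.0 kJ/mol.
OCH3 at 120° (eclipsed): Ph(0°)/iPr(0°) eclipsed 16.4; H(120°)/OCH3(120°) eclipsed 5.2; H(240°)/H(240°) eclipsed 3.8 → 25.4 kJ/mol.
OCH3 at 180° (staggered): Ph(0°)/iPr(60°) gauche 6.6 → 6.6 kJ/mol.
OCH3 at 240° (eclipsed): Ph(0°)/H(0°) eclipsed 8.1; H(120°)/iPr(120°) eclipsed 8.6; H(240°)/OCH3(240°) eclipsed 5.2 → 21.9 kJ/mol.
OCH3 at 300° (staggered): Ph(0°)/OCH3(300°) gauche 4.4 → 4.4 kJ/mol.
Max at 120° (25.4 kJ/mol), min at 300° (4.4 kJ/mol); barrier = 21.0 kJ/mol.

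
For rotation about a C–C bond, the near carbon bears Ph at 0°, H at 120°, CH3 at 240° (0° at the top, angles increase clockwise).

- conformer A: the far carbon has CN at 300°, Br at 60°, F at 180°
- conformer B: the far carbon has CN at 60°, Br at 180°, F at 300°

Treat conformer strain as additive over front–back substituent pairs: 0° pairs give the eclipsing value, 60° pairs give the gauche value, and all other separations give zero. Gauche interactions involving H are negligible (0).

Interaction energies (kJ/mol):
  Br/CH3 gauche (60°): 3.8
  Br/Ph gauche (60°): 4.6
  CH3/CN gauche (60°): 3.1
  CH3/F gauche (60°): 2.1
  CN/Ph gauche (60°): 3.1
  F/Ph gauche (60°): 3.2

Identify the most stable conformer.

B

A (staggered): Ph–CN gauche, Ph–Br gauche, CH3–CN gauche, CH3–F gauche; 3.1 + 4.6 + 3.1 + 2.1 = 12.9 kJ/mol.
B (staggered): Ph–CN gauche, Ph–F gauche, CH3–Br gauche, CH3–F gauche; 3.1 + 3.2 + 3.8 + 2.1 = 12.2 kJ/mol.
B has the lowest total (12.2 kJ/mol).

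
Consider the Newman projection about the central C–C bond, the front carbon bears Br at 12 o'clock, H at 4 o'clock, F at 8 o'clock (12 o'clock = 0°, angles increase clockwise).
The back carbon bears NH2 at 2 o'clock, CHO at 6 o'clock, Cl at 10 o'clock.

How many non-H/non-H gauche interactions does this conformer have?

4

Non-H gauche pairs: Br(0°)/NH2(60°); Br(0°)/Cl(300°); F(240°)/CHO(180°); F(240°)/Cl(300°) — 4 interactions.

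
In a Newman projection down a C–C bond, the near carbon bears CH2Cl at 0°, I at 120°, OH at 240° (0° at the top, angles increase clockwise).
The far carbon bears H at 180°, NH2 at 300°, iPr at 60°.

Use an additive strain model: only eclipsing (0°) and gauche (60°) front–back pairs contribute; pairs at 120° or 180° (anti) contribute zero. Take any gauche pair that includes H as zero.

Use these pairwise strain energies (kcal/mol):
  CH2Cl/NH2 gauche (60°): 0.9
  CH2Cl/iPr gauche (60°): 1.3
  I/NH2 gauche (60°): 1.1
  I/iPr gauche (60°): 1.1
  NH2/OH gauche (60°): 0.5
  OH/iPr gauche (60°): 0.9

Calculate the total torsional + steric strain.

3.8 kcal/mol

This conformer (staggered): CH2Cl–NH2 gauche, CH2Cl–iPr gauche, I–iPr gauche, OH–NH2 gauche; 0.9 + 1.3 + 1.1 + 0.5 = 3.8 kcal/mol.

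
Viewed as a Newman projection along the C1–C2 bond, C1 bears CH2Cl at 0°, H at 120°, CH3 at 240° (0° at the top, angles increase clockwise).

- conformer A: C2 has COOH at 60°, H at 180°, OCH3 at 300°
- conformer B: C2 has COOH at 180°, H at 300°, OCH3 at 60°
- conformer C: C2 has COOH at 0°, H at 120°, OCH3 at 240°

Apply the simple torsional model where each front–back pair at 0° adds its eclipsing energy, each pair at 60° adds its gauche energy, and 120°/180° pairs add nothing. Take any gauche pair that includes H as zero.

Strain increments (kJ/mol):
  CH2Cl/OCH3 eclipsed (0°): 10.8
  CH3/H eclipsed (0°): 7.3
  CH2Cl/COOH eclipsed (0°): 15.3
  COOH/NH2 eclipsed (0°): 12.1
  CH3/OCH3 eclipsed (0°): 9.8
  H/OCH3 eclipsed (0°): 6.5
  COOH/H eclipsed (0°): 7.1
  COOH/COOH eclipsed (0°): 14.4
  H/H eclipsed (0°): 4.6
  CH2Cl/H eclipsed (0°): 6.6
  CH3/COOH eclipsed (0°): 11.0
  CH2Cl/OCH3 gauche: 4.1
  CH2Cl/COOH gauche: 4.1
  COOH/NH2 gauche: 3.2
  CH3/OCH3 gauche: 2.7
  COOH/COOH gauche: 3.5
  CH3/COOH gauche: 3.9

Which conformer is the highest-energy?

A (staggered): CH2Cl–COOH gauche, CH2Cl–OCH3 gauche, CH3–OCH3 gauche; 4.1 + 4.1 + 2.7 = 10.9 kJ/mol.
B (staggered): CH2Cl–OCH3 gauche, CH3–COOH gauche; 4.1 + 3.9 = 8.0 kJ/mol.
C (eclipsed): CH2Cl–COOH eclipsed, H–H eclipsed, CH3–OCH3 eclipsed; 15.3 + 4.6 + 9.8 = 29.7 kJ/mol.
C has the highest total (29.7 kJ/mol).

C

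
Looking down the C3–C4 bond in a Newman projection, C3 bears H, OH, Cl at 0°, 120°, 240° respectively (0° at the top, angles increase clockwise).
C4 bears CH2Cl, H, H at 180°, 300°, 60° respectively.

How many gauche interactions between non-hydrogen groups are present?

2

Non-H gauche pairs: OH(120°)/CH2Cl(180°); Cl(240°)/CH2Cl(180°) — 2 interactions.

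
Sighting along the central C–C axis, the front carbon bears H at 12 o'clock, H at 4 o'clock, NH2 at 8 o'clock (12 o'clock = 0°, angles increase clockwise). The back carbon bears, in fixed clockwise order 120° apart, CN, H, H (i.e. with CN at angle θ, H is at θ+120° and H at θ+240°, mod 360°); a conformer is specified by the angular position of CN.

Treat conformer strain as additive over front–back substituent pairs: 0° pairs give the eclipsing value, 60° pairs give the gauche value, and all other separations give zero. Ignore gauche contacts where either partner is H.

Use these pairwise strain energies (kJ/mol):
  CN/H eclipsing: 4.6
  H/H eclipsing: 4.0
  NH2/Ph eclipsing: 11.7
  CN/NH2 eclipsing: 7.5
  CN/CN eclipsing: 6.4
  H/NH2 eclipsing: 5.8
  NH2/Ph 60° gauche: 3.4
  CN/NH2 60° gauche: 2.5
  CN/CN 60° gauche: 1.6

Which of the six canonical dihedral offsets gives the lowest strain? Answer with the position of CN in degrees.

CN at 0° (eclipsed): H(0°)/CN(0°) eclipsed 4.6; H(120°)/H(120°) eclipsed 4.0; NH2(240°)/H(240°) eclipsed 5.8 → 14.4 kJ/mol.
CN at 60° (staggered): no non-H gauche contacts → 0.0 kJ/mol.
CN at 120° (eclipsed): H(0°)/H(0°) eclipsed 4.0; H(120°)/CN(120°) eclipsed 4.6; NH2(240°)/H(240°) eclipsed 5.8 → 14.4 kJ/mol.
CN at 180° (staggered): NH2(240°)/CN(180°) gauche 2.5 → 2.5 kJ/mol.
CN at 240° (eclipsed): H(0°)/H(0°) eclipsed 4.0; H(120°)/H(120°) eclipsed 4.0; NH2(240°)/CN(240°) eclipsed 7.5 → 15.5 kJ/mol.
CN at 300° (staggered): NH2(240°)/CN(300°) gauche 2.5 → 2.5 kJ/mol.
The minimum (0.0 kJ/mol) occurs with CN at 60°.

60°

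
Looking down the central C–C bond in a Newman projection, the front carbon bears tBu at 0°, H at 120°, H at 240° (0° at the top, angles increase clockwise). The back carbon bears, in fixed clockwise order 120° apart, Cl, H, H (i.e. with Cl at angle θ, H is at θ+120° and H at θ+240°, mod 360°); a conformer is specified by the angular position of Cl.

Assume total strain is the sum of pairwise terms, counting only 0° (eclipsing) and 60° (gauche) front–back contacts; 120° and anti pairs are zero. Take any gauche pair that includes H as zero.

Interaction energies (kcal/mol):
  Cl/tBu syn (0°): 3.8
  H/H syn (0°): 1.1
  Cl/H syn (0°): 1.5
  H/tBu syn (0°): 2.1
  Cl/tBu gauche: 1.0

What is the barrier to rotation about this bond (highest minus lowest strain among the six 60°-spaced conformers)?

6.0 kcal/mol

Cl at 0° (eclipsed): tBu–Cl eclipsed, H–H eclipsed, H–H eclipsed; 3.8 + 1.1 + 1.1 = 6.0 kcal/mol.
Cl at 60° (staggered): tBu–Cl gauche; 1.0 = 1.0 kcal/mol.
Cl at 120° (eclipsed): tBu–H eclipsed, H–Cl eclipsed, H–H eclipsed; 2.1 + 1.5 + 1.1 = 4.7 kcal/mol.
Cl at 180° (staggered): no non-H gauche contacts → 0.0 kcal/mol.
Cl at 240° (eclipsed): tBu–H eclipsed, H–H eclipsed, H–Cl eclipsed; 2.1 + 1.1 + 1.5 = 4.7 kcal/mol.
Cl at 300° (staggered): tBu–Cl gauche; 1.0 = 1.0 kcal/mol.
Max at 0° (6.0 kcal/mol), min at 180° (0.0 kcal/mol); barrier = 6.0 kcal/mol.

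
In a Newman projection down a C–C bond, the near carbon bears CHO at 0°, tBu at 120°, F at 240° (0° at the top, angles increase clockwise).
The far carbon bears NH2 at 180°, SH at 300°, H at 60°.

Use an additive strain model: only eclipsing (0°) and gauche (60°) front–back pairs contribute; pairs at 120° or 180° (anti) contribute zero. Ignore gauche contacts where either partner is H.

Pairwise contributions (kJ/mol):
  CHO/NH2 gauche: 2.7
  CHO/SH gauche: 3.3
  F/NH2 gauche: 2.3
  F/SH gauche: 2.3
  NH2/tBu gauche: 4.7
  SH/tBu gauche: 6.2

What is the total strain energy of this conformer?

This conformer (staggered): CHO–SH gauche, tBu–NH2 gauche, F–NH2 gauche, F–SH gauche; 3.3 + 4.7 + 2.3 + 2.3 = 12.6 kJ/mol.

12.6 kJ/mol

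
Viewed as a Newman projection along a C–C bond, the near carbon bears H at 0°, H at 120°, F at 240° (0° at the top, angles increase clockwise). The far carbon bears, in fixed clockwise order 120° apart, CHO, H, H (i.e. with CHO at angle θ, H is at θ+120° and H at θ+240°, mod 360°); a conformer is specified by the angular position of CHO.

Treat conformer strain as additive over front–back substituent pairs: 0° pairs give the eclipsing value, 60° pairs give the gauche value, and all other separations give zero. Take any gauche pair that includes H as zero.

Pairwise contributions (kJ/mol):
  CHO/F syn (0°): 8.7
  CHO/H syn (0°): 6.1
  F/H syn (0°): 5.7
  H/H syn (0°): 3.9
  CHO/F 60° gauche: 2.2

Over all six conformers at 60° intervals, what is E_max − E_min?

16.5 kJ/mol

CHO at 0° (eclipsed): H–CHO eclipsed, H–H eclipsed, F–H eclipsed; 6.1 + 3.9 + 5.7 = 15.7 kJ/mol.
CHO at 60° (staggered): no non-H gauche contacts → 0.0 kJ/mol.
CHO at 120° (eclipsed): H–H eclipsed, H–CHO eclipsed, F–H eclipsed; 3.9 + 6.1 + 5.7 = 15.7 kJ/mol.
CHO at 180° (staggered): F–CHO gauche; 2.2 = 2.2 kJ/mol.
CHO at 240° (eclipsed): H–H eclipsed, H–H eclipsed, F–CHO eclipsed; 3.9 + 3.9 + 8.7 = 16.5 kJ/mol.
CHO at 300° (staggered): F–CHO gauche; 2.2 = 2.2 kJ/mol.
Max at 240° (16.5 kJ/mol), min at 60° (0.0 kJ/mol); barrier = 16.5 kJ/mol.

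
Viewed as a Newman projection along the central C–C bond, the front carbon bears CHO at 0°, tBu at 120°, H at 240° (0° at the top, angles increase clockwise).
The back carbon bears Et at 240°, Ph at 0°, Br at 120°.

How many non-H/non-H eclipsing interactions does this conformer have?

Non-H eclipsing pairs: CHO(0°)/Ph(0°); tBu(120°)/Br(120°) — 2 interactions.

2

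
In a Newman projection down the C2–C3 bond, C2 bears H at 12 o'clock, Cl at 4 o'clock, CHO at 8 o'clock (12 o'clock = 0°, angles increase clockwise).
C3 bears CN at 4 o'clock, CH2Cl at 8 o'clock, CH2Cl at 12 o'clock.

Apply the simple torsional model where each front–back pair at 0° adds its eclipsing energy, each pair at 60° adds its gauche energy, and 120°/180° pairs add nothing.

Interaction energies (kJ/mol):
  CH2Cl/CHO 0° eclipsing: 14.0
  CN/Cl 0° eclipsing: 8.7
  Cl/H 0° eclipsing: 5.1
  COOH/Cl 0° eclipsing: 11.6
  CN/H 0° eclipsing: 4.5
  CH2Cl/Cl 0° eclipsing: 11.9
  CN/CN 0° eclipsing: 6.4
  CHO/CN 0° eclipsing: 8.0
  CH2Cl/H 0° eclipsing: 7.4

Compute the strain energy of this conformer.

30.1 kJ/mol

This conformer (eclipsed): H–CH2Cl eclipsed, Cl–CN eclipsed, CHO–CH2Cl eclipsed; 7.4 + 8.7 + 14.0 = 30.1 kJ/mol.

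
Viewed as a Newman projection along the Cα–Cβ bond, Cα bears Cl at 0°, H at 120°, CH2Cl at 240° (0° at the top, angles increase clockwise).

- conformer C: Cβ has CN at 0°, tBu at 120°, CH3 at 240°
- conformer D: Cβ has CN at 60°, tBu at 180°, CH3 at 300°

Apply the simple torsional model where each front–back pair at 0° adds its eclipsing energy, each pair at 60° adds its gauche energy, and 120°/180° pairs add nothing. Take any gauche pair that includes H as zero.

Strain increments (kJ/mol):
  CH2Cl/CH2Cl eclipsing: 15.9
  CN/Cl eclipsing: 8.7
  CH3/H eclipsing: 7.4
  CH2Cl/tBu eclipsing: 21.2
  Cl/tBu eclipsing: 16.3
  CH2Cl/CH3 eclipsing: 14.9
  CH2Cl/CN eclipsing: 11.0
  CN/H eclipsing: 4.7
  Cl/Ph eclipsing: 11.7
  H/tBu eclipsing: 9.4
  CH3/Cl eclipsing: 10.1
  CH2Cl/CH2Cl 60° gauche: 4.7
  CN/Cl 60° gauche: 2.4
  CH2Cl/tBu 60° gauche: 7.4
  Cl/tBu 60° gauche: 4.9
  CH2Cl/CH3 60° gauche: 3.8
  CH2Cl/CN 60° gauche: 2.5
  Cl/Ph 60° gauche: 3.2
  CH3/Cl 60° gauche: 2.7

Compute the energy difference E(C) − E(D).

+16.7 kJ/mol

C (eclipsed): Cl(0°)/CN(0°) eclipsed 8.7; H(120°)/tBu(120°) eclipsed 9.4; CH2Cl(240°)/CH3(240°) eclipsed 14.9 → 33.0 kJ/mol.
D (staggered): Cl(0°)/CN(60°) gauche 2.4; Cl(0°)/CH3(300°) gauche 2.7; CH2Cl(240°)/tBu(180°) gauche 7.4; CH2Cl(240°)/CH3(300°) gauche 3.8 → 16.3 kJ/mol.
E(C) − E(D) = 33.0 − 16.3 = +16.7 kJ/mol.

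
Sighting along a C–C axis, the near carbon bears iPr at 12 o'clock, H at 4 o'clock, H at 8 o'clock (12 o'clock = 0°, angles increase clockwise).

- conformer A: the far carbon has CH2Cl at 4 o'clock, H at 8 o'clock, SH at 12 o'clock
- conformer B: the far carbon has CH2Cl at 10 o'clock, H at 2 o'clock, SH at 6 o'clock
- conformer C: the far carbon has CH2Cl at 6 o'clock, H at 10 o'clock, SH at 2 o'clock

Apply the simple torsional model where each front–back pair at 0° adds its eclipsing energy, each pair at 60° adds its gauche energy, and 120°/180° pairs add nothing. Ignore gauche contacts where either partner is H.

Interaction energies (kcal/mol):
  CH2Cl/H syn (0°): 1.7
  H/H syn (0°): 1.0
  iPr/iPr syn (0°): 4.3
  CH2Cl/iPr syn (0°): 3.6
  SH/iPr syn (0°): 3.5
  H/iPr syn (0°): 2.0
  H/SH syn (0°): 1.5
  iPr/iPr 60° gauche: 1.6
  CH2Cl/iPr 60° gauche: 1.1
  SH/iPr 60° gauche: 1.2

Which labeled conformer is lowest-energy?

B

A (eclipsed): iPr(0°)/SH(0°) eclipsed 3.5; H(120°)/CH2Cl(120°) eclipsed 1.7; H(240°)/H(240°) eclipsed 1.0 → 6.2 kcal/mol.
B (staggered): iPr(0°)/CH2Cl(300°) gauche 1.1 → 1.1 kcal/mol.
C (staggered): iPr(0°)/SH(60°) gauche 1.2 → 1.2 kcal/mol.
B has the lowest total (1.1 kcal/mol).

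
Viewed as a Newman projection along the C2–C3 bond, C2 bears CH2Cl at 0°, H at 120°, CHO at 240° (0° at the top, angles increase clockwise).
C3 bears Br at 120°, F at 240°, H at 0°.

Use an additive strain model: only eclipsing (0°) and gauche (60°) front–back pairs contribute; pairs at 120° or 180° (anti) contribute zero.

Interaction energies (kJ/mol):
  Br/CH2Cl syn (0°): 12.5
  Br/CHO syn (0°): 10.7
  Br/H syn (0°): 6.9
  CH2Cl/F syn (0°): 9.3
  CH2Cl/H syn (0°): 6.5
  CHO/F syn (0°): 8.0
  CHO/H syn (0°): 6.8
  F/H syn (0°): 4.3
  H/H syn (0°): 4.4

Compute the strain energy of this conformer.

21.4 kJ/mol

This conformer (eclipsed): CH2Cl–H eclipsed, H–Br eclipsed, CHO–F eclipsed; 6.5 + 6.9 + 8.0 = 21.4 kJ/mol.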